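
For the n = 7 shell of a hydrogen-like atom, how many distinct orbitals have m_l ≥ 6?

1

For n = 7, l ranges over 0 … 6.
Contributions: l=6 → 1.
Total orbitals: 1.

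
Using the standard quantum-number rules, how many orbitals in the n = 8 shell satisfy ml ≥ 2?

21

Go through l = 0, …, 7 (the values permitted for n = 8).
The (l, ml) pairs meeting ml ≥ 2 give: l=2 → 1; l=3 → 2; l=4 → 3; l=5 → 4; l=6 → 5; l=7 → 6.
Total orbitals: 1 + 2 + 3 + 4 + 5 + 6 = 21.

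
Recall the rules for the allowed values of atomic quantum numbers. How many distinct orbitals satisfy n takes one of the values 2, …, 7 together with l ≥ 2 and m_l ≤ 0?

65

Per-shell orbital counts meeting the constraint:
n=3 → 3; n=4 → 7; n=5 → 12; n=6 → 18; n=7 → 25.
Total orbitals: 3 + 7 + 12 + 18 + 25 = 65.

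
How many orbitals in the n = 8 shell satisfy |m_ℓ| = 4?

Go through ℓ = 0, …, 7 (the values permitted for n = 8).
Per ℓ-value: ℓ=4 → 2; ℓ=5 → 2; ℓ=6 → 2; ℓ=7 → 2.
Total orbitals: 2 + 2 + 2 + 2 = 8.

8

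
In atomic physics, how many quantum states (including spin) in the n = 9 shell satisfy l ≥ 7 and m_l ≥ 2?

With n = 9 the allowed l are 0, 1, …, 8.
Contributions: l=7 → 6; l=8 → 7.
Orbitals: 6 + 7 = 13. Each orbital carries two spin states, so 13 × 2 = 26 states.

26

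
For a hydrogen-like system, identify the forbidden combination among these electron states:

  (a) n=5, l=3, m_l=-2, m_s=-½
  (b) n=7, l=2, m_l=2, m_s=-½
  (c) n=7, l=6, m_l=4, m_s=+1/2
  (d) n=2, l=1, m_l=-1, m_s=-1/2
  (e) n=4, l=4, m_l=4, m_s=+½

(e)

(e) has l = 4 ≥ n = 4, violating 0 ≤ l ≤ n−1.
The remaining sets (a), (b), (c), (d) satisfy all four rules.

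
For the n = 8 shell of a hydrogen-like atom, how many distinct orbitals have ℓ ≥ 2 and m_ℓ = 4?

With n = 8 the allowed ℓ are 0, 1, …, 7.
The (ℓ, m_ℓ) pairs meeting ℓ ≥ 2 and m_ℓ = 4 give: ℓ=4 → 1; ℓ=5 → 1; ℓ=6 → 1; ℓ=7 → 1.
Total orbitals: 1 + 1 + 1 + 1 = 4.

4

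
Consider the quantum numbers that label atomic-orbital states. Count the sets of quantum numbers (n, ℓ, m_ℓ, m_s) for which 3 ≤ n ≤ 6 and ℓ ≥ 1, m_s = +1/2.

82

Go shell by shell, enumerating (ℓ, m_ℓ) with ℓ ≥ 1:
n=3 → 8; n=4 → 15; n=5 → 24; n=6 → 35.
Orbitals: 8 + 15 + 24 + 35 = 82. With m_s fixed to +1/2 there is one state per orbital, so 82 states.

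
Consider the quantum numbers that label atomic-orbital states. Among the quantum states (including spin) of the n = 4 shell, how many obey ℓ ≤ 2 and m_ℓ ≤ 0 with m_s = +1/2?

6

For n = 4, ℓ ranges over 0 … 3.
Orbitals with ℓ ≤ 2 and m_ℓ ≤ 0, by ℓ: ℓ=0 → 1; ℓ=1 → 2; ℓ=2 → 3.
Orbitals: 1 + 2 + 3 = 6. With m_s fixed to a single value there is one state per orbital, giving 6 states.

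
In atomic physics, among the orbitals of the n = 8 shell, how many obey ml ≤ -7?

1

For n = 8, l ranges over 0 … 7.
Per l-value: l=7 → 1.
Total orbitals: 1.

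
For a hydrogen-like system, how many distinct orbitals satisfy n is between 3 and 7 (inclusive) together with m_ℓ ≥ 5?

4

Work shell by shell — for each n, count the (ℓ, m_ℓ) pairs that satisfy m_ℓ ≥ 5:
n=6 → 1; n=7 → 3.
Total orbitals: 1 + 3 = 4.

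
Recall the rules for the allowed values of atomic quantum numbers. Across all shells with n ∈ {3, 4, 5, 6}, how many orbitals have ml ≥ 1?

Per-shell orbital counts meeting the constraint:
n=3 → 3; n=4 → 6; n=5 → 10; n=6 → 15.
Total orbitals: 3 + 6 + 10 + 15 = 34.

34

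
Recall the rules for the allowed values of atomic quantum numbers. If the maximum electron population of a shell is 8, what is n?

n = 2

2n² = 8 ⇒ n² = 4 ⇒ n = 2.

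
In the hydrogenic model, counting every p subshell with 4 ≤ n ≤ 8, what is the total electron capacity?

A p subshell (ℓ = 1) exists for every n ≥ 2, so shells n = 4, 5, 6, 7, 8 each contribute one — 5 subshells.
Since each p subshell holds 2(2·1+1) = 6 electrons, the total is 5 × 6 = 30.

30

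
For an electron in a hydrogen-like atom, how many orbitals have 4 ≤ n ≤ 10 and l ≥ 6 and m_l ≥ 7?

Per-shell orbital counts meeting the constraint:
n=8 → 1; n=9 → 3; n=10 → 6.
Total orbitals: 1 + 3 + 6 = 10.

10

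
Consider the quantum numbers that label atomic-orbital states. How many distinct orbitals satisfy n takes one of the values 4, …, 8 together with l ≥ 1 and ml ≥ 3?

35

Work shell by shell — for each n, count the (l, ml) pairs that satisfy l ≥ 1 and ml ≥ 3:
n=4 → 1; n=5 → 3; n=6 → 6; n=7 → 10; n=8 → 15.
Total orbitals: 1 + 3 + 6 + 10 + 15 = 35.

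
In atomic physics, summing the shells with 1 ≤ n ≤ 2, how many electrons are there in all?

Shell n has n² orbitals: 1²=1 + 2²=4 = 5 orbitals.
Two spin states per orbital: 2 × 5 = 10 electrons.

10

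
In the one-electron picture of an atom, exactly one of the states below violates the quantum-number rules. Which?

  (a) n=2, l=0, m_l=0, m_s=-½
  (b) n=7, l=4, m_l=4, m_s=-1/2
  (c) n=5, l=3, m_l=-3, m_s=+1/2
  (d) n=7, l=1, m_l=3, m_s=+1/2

(d) has |m_l| = 3 > l = 1, violating −l ≤ m_l ≤ l.
The remaining sets (a), (b), (c) satisfy all four rules.

(d)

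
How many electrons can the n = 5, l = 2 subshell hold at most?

A subshell with l = 2 has 2l+1 = 5 orbitals, each holding 2 electrons (spin ±1/2), so 5 × 2 = 10.

10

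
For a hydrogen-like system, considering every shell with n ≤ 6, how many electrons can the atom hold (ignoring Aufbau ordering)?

182

Total orbitals = 1² + 2² + 3² + 4² + 5² + 6² = 91. Doubling for spin gives 182 electrons.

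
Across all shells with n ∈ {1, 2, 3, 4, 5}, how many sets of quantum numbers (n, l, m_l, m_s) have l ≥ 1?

Treat each shell separately and count matching orbitals:
n=2 → 3; n=3 → 8; n=4 → 15; n=5 → 24.
Orbitals: 3 + 8 + 15 + 24 = 50. Including both spin states (m_s = ±1/2) gives 2 × 50 = 100 states.

100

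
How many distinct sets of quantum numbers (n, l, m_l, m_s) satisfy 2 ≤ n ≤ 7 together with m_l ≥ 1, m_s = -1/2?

Work shell by shell — for each n, count the (l, m_l) pairs that satisfy m_l ≥ 1:
n=2 → 1; n=3 → 3; n=4 → 6; n=5 → 10; n=6 → 15; n=7 → 21.
Orbitals: 1 + 3 + 6 + 10 + 15 + 21 = 56. With m_s fixed to -1/2 there is one state per orbital, so 56 states.

56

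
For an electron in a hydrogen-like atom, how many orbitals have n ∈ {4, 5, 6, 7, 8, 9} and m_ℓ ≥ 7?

4

For each n in the range, tally the orbitals obeying m_ℓ ≥ 7:
n=8 → 1; n=9 → 3.
Total orbitals: 1 + 3 = 4.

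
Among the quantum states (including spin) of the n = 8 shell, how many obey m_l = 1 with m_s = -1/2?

7

Contributions: l=1 → 1; l=2 → 1; l=3 → 1; l=4 → 1; l=5 → 1; l=6 → 1; l=7 → 1.
Orbitals: 1 + 1 + 1 + 1 + 1 + 1 + 1 = 7. With m_s fixed to a single value there is one state per orbital, giving 7 states.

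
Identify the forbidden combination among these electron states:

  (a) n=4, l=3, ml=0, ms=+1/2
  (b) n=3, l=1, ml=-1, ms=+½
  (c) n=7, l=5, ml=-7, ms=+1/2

(c) has |ml| = 7 > l = 5, violating −l ≤ ml ≤ l.
The remaining sets (a), (b) satisfy all four rules.

(c)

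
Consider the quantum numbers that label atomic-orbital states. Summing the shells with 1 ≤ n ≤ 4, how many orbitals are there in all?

30

Shell n has n² orbitals: 1²=1 + 2²=4 + 3²=9 + 4²=16 = 30 orbitals.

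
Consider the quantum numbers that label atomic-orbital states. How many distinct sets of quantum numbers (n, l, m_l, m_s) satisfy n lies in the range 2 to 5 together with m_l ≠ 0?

Count contributing orbitals for each principal shell:
n=2 → 2; n=3 → 6; n=4 → 12; n=5 → 20.
Orbitals: 2 + 6 + 12 + 20 = 40. Including both spin states (m_s = ±1/2) gives 2 × 40 = 80 states.

80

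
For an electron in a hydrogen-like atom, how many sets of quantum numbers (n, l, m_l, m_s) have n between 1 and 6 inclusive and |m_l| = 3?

24

Work shell by shell — for each n, count the (l, m_l) pairs that satisfy |m_l| = 3:
n=4 → 2; n=5 → 4; n=6 → 6.
Orbitals: 2 + 4 + 6 = 12. Including both spin states (m_s = ±1/2) gives 2 × 12 = 24 states.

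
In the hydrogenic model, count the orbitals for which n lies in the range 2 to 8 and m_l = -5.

6

Per-shell orbital counts meeting the constraint:
n=6 → 1; n=7 → 2; n=8 → 3.
Total orbitals: 1 + 2 + 3 = 6.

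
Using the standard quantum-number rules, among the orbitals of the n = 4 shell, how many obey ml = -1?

The n = 4 shell has l = 0 through 3; check each.
Orbitals with ml = -1, by l: l=1 → 1; l=2 → 1; l=3 → 1.
Total orbitals: 1 + 1 + 1 = 3.

3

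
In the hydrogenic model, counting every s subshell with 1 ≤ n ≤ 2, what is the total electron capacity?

4

An s subshell (ℓ = 0) exists for every n ≥ 1, so shells n = 1, 2 each contribute one — 2 subshells.
Since each s subshell holds 2(2·0+1) = 2 electrons, the total is 2 × 2 = 4.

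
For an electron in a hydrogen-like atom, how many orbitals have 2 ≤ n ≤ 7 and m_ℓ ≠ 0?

112

Treat each shell separately and count matching orbitals:
n=2 → 2; n=3 → 6; n=4 → 12; n=5 → 20; n=6 → 30; n=7 → 42.
Total orbitals: 2 + 6 + 12 + 20 + 30 + 42 = 112.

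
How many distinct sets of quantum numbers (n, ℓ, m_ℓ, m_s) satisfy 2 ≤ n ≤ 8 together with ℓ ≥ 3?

For each n in the range, tally the orbitals obeying ℓ ≥ 3:
n=4 → 7; n=5 → 16; n=6 → 27; n=7 → 40; n=8 → 55.
Orbitals: 7 + 16 + 27 + 40 + 55 = 145. Including both spin states (m_s = ±1/2) gives 2 × 145 = 290 states.

290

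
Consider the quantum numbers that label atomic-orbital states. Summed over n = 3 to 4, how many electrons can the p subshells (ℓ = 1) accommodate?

12

A p subshell (ℓ = 1) exists for every n ≥ 2, so shells n = 3, 4 each contribute one — 2 subshells.
Since each p subshell holds 2(2·1+1) = 6 electrons, the total is 2 × 6 = 12.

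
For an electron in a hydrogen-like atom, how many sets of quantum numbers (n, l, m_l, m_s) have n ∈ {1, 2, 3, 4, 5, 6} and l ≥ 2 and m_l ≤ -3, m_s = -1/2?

Per-shell orbital counts meeting the constraint:
n=4 → 1; n=5 → 3; n=6 → 6.
Orbitals: 1 + 3 + 6 = 10. With m_s fixed to -1/2 there is one state per orbital, so 10 states.

10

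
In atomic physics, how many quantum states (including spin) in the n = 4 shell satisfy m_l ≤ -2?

Go through l = 0, …, 3 (the values permitted for n = 4).
Contributions: l=2 → 1; l=3 → 2.
Orbitals: 1 + 2 = 3. Each orbital carries two spin states, so 3 × 2 = 6 states.

6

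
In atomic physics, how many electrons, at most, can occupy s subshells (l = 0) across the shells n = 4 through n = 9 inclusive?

An s subshell (l = 0) exists for every n ≥ 1, so shells n = 4, 5, 6, 7, 8, 9 each contribute one — 6 subshells.
Since each s subshell holds 2(2·0+1) = 2 electrons, the total is 6 × 2 = 12.

12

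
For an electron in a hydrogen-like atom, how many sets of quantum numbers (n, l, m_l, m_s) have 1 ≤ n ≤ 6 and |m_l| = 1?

60

Treat each shell separately and count matching orbitals:
n=2 → 2; n=3 → 4; n=4 → 6; n=5 → 8; n=6 → 10.
Orbitals: 2 + 4 + 6 + 8 + 10 = 30. Including both spin states (m_s = ±1/2) gives 2 × 30 = 60 states.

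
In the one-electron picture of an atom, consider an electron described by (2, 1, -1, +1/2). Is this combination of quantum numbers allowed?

Yes

n = 2 is a positive integer. ℓ = 1 satisfies 0 ≤ ℓ ≤ n−1 = 1. m_ℓ = -1 lies in the range −ℓ … +ℓ (here −1 … 1). m_s = +1/2 is one of ±1/2.
All four constraints are satisfied.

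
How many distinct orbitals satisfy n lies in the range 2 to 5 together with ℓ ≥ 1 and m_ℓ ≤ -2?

10

For each n in the range, tally the orbitals obeying ℓ ≥ 1 and m_ℓ ≤ -2:
n=3 → 1; n=4 → 3; n=5 → 6.
Total orbitals: 1 + 3 + 6 = 10.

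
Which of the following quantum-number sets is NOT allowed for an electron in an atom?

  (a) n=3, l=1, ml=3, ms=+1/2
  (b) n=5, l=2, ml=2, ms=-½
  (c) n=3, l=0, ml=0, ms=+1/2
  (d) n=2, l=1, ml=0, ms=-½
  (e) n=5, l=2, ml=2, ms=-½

(a) has |ml| = 3 > l = 1, violating −l ≤ ml ≤ l.
The remaining sets (b), (c), (d), (e) satisfy all four rules.

(a)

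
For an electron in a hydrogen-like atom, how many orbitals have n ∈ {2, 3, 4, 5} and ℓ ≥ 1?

50

Treat each shell separately and count matching orbitals:
n=2 → 3; n=3 → 8; n=4 → 15; n=5 → 24.
Total orbitals: 3 + 8 + 15 + 24 = 50.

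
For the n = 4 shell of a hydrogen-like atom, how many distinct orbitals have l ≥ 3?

Contributions: l=3 → 7.
Total orbitals: 7.

7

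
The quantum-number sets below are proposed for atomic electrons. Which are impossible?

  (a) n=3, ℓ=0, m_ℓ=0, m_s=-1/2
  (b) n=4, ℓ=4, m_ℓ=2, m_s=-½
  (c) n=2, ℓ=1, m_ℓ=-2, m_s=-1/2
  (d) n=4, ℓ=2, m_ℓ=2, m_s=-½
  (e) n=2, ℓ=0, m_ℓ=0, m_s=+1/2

(b) has ℓ = 4 ≥ n = 4, violating 0 ≤ ℓ ≤ n−1.
(c) has |m_ℓ| = 2 > ℓ = 1, violating −ℓ ≤ m_ℓ ≤ ℓ.
The remaining sets (a), (d), (e) satisfy all four rules.

(b) and (c)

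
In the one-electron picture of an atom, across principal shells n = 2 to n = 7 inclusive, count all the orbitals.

139

Shell n has n² orbitals: 2²=4 + 3²=9 + 4²=16 + 5²=25 + 6²=36 + 7²=49 = 139 orbitals.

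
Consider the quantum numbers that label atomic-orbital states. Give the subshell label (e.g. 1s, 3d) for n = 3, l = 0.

3s

l = 0 corresponds to the letter 's', so the subshell is 3s.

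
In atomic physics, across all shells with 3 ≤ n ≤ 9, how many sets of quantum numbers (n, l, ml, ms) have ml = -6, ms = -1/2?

Per-shell orbital counts meeting the constraint:
n=7 → 1; n=8 → 2; n=9 → 3.
Orbitals: 1 + 2 + 3 = 6. With ms fixed to -1/2 there is one state per orbital, so 6 states.

6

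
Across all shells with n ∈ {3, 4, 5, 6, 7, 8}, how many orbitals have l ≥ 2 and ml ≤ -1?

77

Go shell by shell, enumerating (l, ml) with l ≥ 2 and ml ≤ -1:
n=3 → 2; n=4 → 5; n=5 → 9; n=6 → 14; n=7 → 20; n=8 → 27.
Total orbitals: 2 + 5 + 9 + 14 + 20 + 27 = 77.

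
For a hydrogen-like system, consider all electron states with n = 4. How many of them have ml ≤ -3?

Per l-value: l=3 → 1.
Orbitals: 1. Each orbital carries two spin states, so 1 × 2 = 2 states.

2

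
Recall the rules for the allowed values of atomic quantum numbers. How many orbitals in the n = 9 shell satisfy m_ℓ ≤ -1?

Go through ℓ = 0, …, 8 (the values permitted for n = 9).
Per ℓ-value: ℓ=1 → 1; ℓ=2 → 2; ℓ=3 → 3; ℓ=4 → 4; ℓ=5 → 5; ℓ=6 → 6; ℓ=7 → 7; ℓ=8 → 8.
Total orbitals: 1 + 2 + 3 + 4 + 5 + 6 + 7 + 8 = 36.

36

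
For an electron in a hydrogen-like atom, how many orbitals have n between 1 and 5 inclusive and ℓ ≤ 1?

Treat each shell separately and count matching orbitals:
n=1 → 1; n=2 → 4; n=3 → 4; n=4 → 4; n=5 → 4.
Total orbitals: 1 + 4 + 4 + 4 + 4 = 17.

17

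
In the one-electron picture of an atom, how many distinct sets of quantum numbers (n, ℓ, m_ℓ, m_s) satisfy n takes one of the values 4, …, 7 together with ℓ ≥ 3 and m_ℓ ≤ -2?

60

Go shell by shell, enumerating (ℓ, m_ℓ) with ℓ ≥ 3 and m_ℓ ≤ -2:
n=4 → 2; n=5 → 5; n=6 → 9; n=7 → 14.
Orbitals: 2 + 5 + 9 + 14 = 30. Including both spin states (m_s = ±1/2) gives 2 × 30 = 60 states.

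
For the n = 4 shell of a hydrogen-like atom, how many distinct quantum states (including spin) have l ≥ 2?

24

The (l, ml) pairs meeting l ≥ 2 give: l=2 → 5; l=3 → 7.
Orbitals: 5 + 7 = 12. Each orbital carries two spin states, so 12 × 2 = 24 states.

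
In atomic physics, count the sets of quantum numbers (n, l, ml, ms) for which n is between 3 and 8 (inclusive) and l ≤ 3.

Go shell by shell, enumerating (l, ml) with l ≤ 3:
n=3 → 9; n=4 → 16; n=5 → 16; n=6 → 16; n=7 → 16; n=8 → 16.
Orbitals: 9 + 16 + 16 + 16 + 16 + 16 = 89. Including both spin states (ms = ±1/2) gives 2 × 89 = 178 states.

178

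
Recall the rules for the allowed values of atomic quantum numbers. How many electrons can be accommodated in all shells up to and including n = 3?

28

Total orbitals = 1² + 2² + 3² = 14. Doubling for spin gives 28 electrons.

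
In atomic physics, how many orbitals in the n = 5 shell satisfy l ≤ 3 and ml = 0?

The n = 5 shell has l = 0 through 4; check each.
Contributions: l=0 → 1; l=1 → 1; l=2 → 1; l=3 → 1.
Total orbitals: 1 + 1 + 1 + 1 = 4.

4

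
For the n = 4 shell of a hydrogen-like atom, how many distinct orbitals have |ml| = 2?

4

The (l, ml) pairs meeting |ml| = 2 give: l=2 → 2; l=3 → 2.
Total orbitals: 2 + 2 = 4.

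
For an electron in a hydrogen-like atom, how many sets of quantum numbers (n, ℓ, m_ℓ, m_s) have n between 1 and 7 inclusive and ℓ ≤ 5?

254

For each n in the range, tally the orbitals obeying ℓ ≤ 5:
n=1 → 1; n=2 → 4; n=3 → 9; n=4 → 16; n=5 → 25; n=6 → 36; n=7 → 36.
Orbitals: 1 + 4 + 9 + 16 + 25 + 36 + 36 = 127. Including both spin states (m_s = ±1/2) gives 2 × 127 = 254 states.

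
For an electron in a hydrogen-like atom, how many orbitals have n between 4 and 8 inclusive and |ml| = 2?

Count contributing orbitals for each principal shell:
n=4 → 4; n=5 → 6; n=6 → 8; n=7 → 10; n=8 → 12.
Total orbitals: 4 + 6 + 8 + 10 + 12 = 40.

40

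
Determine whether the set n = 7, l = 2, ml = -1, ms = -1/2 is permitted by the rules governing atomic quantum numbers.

Allowed

n = 7 is a positive integer. l = 2 satisfies 0 ≤ l ≤ n−1 = 6. ml = -1 lies in the range −l … +l (here −2 … 2). ms = -1/2 is one of ±1/2.
All four constraints are satisfied.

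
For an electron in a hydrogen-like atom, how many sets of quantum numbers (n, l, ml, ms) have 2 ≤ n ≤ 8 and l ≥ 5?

148

Go shell by shell, enumerating (l, ml) with l ≥ 5:
n=6 → 11; n=7 → 24; n=8 → 39.
Orbitals: 11 + 24 + 39 = 74. Including both spin states (ms = ±1/2) gives 2 × 74 = 148 states.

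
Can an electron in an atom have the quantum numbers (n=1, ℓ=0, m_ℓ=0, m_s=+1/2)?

Valid

n = 1 is a positive integer. ℓ = 0 satisfies 0 ≤ ℓ ≤ n−1 = 0. m_ℓ = 0 lies in the range −ℓ … +ℓ (here 0). m_s = +1/2 is one of ±1/2.
All four constraints are satisfied.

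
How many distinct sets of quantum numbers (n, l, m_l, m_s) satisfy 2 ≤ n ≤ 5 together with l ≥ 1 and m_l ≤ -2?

Treat each shell separately and count matching orbitals:
n=3 → 1; n=4 → 3; n=5 → 6.
Orbitals: 1 + 3 + 6 = 10. Including both spin states (m_s = ±1/2) gives 2 × 10 = 20 states.

20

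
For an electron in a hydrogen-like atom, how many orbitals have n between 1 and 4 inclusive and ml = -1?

6

For each n in the range, tally the orbitals obeying ml = -1:
n=2 → 1; n=3 → 2; n=4 → 3.
Total orbitals: 1 + 2 + 3 = 6.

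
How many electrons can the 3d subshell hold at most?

10

A subshell with l = 2 has 2l+1 = 5 orbitals, each holding 2 electrons (spin ±1/2), so 5 × 2 = 10.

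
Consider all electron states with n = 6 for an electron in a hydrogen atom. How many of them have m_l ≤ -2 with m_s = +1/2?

10

With n = 6 the allowed l are 0, 1, …, 5.
Orbitals with m_l ≤ -2, by l: l=2 → 1; l=3 → 2; l=4 → 3; l=5 → 4.
Orbitals: 1 + 2 + 3 + 4 = 10. With m_s fixed to a single value there is one state per orbital, giving 10 states.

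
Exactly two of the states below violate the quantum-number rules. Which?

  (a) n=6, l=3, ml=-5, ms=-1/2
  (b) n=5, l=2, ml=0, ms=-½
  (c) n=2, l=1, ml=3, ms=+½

(a) has |ml| = 5 > l = 3, violating −l ≤ ml ≤ l.
(c) has |ml| = 3 > l = 1, violating −l ≤ ml ≤ l.
The remaining set (b) satisfies all four rules.

(a) and (c)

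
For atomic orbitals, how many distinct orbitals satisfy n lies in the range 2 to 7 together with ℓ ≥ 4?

Work shell by shell — for each n, count the (ℓ, m_ℓ) pairs that satisfy ℓ ≥ 4:
n=5 → 9; n=6 → 20; n=7 → 33.
Total orbitals: 9 + 20 + 33 = 62.

62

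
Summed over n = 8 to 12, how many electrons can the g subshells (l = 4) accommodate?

A g subshell (l = 4) exists for every n ≥ 5, so shells n = 8, 9, 10, 11, 12 each contribute one — 5 subshells.
Since each g subshell holds 2(2·4+1) = 18 electrons, the total is 5 × 18 = 90.

90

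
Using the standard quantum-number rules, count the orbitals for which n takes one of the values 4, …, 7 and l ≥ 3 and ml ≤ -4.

10

Go shell by shell, enumerating (l, ml) with l ≥ 3 and ml ≤ -4:
n=5 → 1; n=6 → 3; n=7 → 6.
Total orbitals: 1 + 3 + 6 = 10.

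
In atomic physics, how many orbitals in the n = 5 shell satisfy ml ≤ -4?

1

For n = 5, l ranges over 0 … 4.
Orbitals with ml ≤ -4, by l: l=4 → 1.
Total orbitals: 1.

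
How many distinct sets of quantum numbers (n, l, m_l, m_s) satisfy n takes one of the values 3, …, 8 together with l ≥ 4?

220

Go shell by shell, enumerating (l, m_l) with l ≥ 4:
n=5 → 9; n=6 → 20; n=7 → 33; n=8 → 48.
Orbitals: 9 + 20 + 33 + 48 = 110. Including both spin states (m_s = ±1/2) gives 2 × 110 = 220 states.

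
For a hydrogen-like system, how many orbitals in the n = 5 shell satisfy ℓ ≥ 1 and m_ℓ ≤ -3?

Orbitals with ℓ ≥ 1 and m_ℓ ≤ -3, by ℓ: ℓ=3 → 1; ℓ=4 → 2.
Total orbitals: 1 + 2 = 3.

3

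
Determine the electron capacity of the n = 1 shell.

2

A shell holds 2n² electrons: 2 × 1² = 2 × 1 = 2.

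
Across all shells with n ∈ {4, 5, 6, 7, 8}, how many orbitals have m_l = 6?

Treat each shell separately and count matching orbitals:
n=7 → 1; n=8 → 2.
Total orbitals: 1 + 2 = 3.

3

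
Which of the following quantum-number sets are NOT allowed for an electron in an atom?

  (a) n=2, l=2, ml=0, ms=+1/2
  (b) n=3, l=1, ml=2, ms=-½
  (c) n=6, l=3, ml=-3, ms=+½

(a) has l = 2 ≥ n = 2, violating 0 ≤ l ≤ n−1.
(b) has |ml| = 2 > l = 1, violating −l ≤ ml ≤ l.
The remaining set (c) satisfies all four rules.

(a) and (b)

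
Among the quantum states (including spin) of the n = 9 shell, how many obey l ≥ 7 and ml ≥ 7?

6

For n = 9, l ranges over 0 … 8.
Contributions: l=7 → 1; l=8 → 2.
Orbitals: 1 + 2 = 3. Each orbital carries two spin states, so 3 × 2 = 6 states.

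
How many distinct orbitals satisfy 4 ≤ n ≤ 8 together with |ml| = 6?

Per-shell orbital counts meeting the constraint:
n=7 → 2; n=8 → 4.
Total orbitals: 2 + 4 = 6.

6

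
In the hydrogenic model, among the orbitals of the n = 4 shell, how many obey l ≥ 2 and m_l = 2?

With n = 4 the allowed l are 0, 1, …, 3.
Contributions: l=2 → 1; l=3 → 1.
Total orbitals: 1 + 1 = 2.

2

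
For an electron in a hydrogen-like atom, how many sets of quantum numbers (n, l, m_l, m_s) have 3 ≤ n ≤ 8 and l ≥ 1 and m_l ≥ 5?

Go shell by shell, enumerating (l, m_l) with l ≥ 1 and m_l ≥ 5:
n=6 → 1; n=7 → 3; n=8 → 6.
Orbitals: 1 + 3 + 6 = 10. Including both spin states (m_s = ±1/2) gives 2 × 10 = 20 states.

20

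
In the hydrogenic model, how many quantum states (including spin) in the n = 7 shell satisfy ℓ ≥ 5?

48

Go through ℓ = 0, …, 6 (the values permitted for n = 7).
Per ℓ-value: ℓ=5 → 11; ℓ=6 → 13.
Orbitals: 11 + 13 = 24. Each orbital carries two spin states, so 24 × 2 = 48 states.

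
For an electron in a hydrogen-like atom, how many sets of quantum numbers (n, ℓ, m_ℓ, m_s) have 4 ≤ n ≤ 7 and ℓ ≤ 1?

32

Go shell by shell, enumerating (ℓ, m_ℓ) with ℓ ≤ 1:
n=4 → 4; n=5 → 4; n=6 → 4; n=7 → 4.
Orbitals: 4 + 4 + 4 + 4 = 16. Including both spin states (m_s = ±1/2) gives 2 × 16 = 32 states.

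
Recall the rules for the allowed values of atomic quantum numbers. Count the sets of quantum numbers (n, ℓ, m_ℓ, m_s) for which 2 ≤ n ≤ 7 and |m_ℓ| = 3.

For each n in the range, tally the orbitals obeying |m_ℓ| = 3:
n=4 → 2; n=5 → 4; n=6 → 6; n=7 → 8.
Orbitals: 2 + 4 + 6 + 8 = 20. Including both spin states (m_s = ±1/2) gives 2 × 20 = 40 states.

40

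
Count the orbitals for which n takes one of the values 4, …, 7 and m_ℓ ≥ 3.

Per-shell orbital counts meeting the constraint:
n=4 → 1; n=5 → 3; n=6 → 6; n=7 → 10.
Total orbitals: 1 + 3 + 6 + 10 = 20.

20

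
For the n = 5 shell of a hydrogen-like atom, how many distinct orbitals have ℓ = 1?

Orbitals with ℓ = 1, by ℓ: ℓ=1 → 3.
Total orbitals: 3.

3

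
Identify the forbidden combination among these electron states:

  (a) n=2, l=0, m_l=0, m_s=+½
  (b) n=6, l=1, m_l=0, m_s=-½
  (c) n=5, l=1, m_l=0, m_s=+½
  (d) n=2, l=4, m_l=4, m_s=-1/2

(d)

(d) has l = 4 ≥ n = 2, violating 0 ≤ l ≤ n−1.
The remaining sets (a), (b), (c) satisfy all four rules.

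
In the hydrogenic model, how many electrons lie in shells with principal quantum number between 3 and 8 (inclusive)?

Shell n has n² orbitals: 3²=9 + 4²=16 + 5²=25 + 6²=36 + 7²=49 + 8²=64 = 199 orbitals.
Two spin states per orbital: 2 × 199 = 398 electrons.

398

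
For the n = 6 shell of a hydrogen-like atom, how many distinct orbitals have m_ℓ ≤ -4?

3

Go through ℓ = 0, …, 5 (the values permitted for n = 6).
Orbitals with m_ℓ ≤ -4, by ℓ: ℓ=4 → 1; ℓ=5 → 2.
Total orbitals: 1 + 2 = 3.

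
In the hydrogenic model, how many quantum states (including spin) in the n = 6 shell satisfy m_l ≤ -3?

Go through l = 0, …, 5 (the values permitted for n = 6).
Per l-value: l=3 → 1; l=4 → 2; l=5 → 3.
Orbitals: 1 + 2 + 3 = 6. Each orbital carries two spin states, so 6 × 2 = 12 states.

12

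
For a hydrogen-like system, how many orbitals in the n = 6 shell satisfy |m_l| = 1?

10

With n = 6 the allowed l are 0, 1, …, 5.
Orbitals with |m_l| = 1, by l: l=1 → 2; l=2 → 2; l=3 → 2; l=4 → 2; l=5 → 2.
Total orbitals: 2 + 2 + 2 + 2 + 2 = 10.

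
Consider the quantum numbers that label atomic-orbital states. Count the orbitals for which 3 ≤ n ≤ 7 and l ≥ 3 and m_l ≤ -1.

Count contributing orbitals for each principal shell:
n=4 → 3; n=5 → 7; n=6 → 12; n=7 → 18.
Total orbitals: 3 + 7 + 12 + 18 = 40.

40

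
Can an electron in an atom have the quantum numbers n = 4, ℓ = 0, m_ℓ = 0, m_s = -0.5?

Valid

n = 4 is a positive integer. ℓ = 0 satisfies 0 ≤ ℓ ≤ n−1 = 3. m_ℓ = 0 lies in the range −ℓ … +ℓ (here 0). m_s = -1/2 is one of ±1/2.
All four constraints are satisfied.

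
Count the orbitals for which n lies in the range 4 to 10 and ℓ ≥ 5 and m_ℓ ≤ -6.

20

Per-shell orbital counts meeting the constraint:
n=7 → 1; n=8 → 3; n=9 → 6; n=10 → 10.
Total orbitals: 1 + 3 + 6 + 10 = 20.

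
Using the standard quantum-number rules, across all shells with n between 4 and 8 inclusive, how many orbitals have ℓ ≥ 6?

41

Treat each shell separately and count matching orbitals:
n=7 → 13; n=8 → 28.
Total orbitals: 13 + 28 = 41.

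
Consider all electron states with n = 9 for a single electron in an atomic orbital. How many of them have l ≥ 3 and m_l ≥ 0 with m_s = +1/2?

39

For n = 9, l ranges over 0 … 8.
Orbitals with l ≥ 3 and m_l ≥ 0, by l: l=3 → 4; l=4 → 5; l=5 → 6; l=6 → 7; l=7 → 8; l=8 → 9.
Orbitals: 4 + 5 + 6 + 7 + 8 + 9 = 39. With m_s fixed to a single value there is one state per orbital, giving 39 states.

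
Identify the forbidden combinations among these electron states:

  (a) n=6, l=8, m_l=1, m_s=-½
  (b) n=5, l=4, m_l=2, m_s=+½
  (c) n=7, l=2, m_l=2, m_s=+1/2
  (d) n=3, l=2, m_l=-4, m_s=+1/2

(a) has l = 8 ≥ n = 6, violating 0 ≤ l ≤ n−1.
(d) has |m_l| = 4 > l = 2, violating −l ≤ m_l ≤ l.
The remaining sets (b), (c) satisfy all four rules.

(a) and (d)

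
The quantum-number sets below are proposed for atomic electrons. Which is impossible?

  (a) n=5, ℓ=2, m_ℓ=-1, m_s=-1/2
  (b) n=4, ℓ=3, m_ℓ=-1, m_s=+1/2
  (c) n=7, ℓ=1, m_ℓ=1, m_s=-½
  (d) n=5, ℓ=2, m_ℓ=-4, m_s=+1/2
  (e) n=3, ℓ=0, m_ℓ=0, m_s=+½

(d) has |m_ℓ| = 4 > ℓ = 2, violating −ℓ ≤ m_ℓ ≤ ℓ.
The remaining sets (a), (b), (c), (e) satisfy all four rules.

(d)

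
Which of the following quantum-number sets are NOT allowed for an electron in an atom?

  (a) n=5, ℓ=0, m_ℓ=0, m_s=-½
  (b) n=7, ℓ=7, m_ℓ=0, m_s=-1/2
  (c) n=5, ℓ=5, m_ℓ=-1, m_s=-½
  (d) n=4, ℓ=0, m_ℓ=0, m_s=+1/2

(b) and (c)

(b) has ℓ = 7 ≥ n = 7, violating 0 ≤ ℓ ≤ n−1.
(c) has ℓ = 5 ≥ n = 5, violating 0 ≤ ℓ ≤ n−1.
The remaining sets (a), (d) satisfy all four rules.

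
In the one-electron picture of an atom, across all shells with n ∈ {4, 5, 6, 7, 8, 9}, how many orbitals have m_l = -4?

Per-shell orbital counts meeting the constraint:
n=5 → 1; n=6 → 2; n=7 → 3; n=8 → 4; n=9 → 5.
Total orbitals: 1 + 2 + 3 + 4 + 5 = 15.

15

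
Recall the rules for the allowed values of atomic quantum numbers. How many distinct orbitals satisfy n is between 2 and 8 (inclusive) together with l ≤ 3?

For each n in the range, tally the orbitals obeying l ≤ 3:
n=2 → 4; n=3 → 9; n=4 → 16; n=5 → 16; n=6 → 16; n=7 → 16; n=8 → 16.
Total orbitals: 4 + 9 + 16 + 16 + 16 + 16 + 16 = 93.

93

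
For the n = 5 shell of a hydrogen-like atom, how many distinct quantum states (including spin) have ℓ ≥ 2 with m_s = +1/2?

The (ℓ, m_ℓ) pairs meeting ℓ ≥ 2 give: ℓ=2 → 5; ℓ=3 → 7; ℓ=4 → 9.
Orbitals: 5 + 7 + 9 = 21. With m_s fixed to a single value there is one state per orbital, giving 21 states.

21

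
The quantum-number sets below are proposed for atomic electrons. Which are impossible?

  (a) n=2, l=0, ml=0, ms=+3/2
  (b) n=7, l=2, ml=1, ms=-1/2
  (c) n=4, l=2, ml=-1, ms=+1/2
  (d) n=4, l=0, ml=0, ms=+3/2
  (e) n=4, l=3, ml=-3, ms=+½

(a) and (d)

(a) has ms = +3/2, but an electron's spin must be ±1/2.
(d) has ms = +3/2, but an electron's spin must be ±1/2.
The remaining sets (b), (c), (e) satisfy all four rules.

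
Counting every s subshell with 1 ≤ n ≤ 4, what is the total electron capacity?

An s subshell (l = 0) exists for every n ≥ 1, so shells n = 1, 2, 3, 4 each contribute one — 4 subshells.
Since each s subshell holds 2(2·0+1) = 2 electrons, the total is 4 × 2 = 8.

8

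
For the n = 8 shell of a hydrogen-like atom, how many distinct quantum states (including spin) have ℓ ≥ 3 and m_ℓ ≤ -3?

For n = 8, ℓ ranges over 0 … 7.
Contributions: ℓ=3 → 1; ℓ=4 → 2; ℓ=5 → 3; ℓ=6 → 4; ℓ=7 → 5.
Orbitals: 1 + 2 + 3 + 4 + 5 = 15. Each orbital carries two spin states, so 15 × 2 = 30 states.

30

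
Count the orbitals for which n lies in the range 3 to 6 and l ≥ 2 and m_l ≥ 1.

Work shell by shell — for each n, count the (l, m_l) pairs that satisfy l ≥ 2 and m_l ≥ 1:
n=3 → 2; n=4 → 5; n=5 → 9; n=6 → 14.
Total orbitals: 2 + 5 + 9 + 14 = 30.

30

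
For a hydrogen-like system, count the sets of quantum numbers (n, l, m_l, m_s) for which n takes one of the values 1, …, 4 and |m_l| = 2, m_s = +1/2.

6

Go shell by shell, enumerating (l, m_l) with |m_l| = 2:
n=3 → 2; n=4 → 4.
Orbitals: 2 + 4 = 6. With m_s fixed to +1/2 there is one state per orbital, so 6 states.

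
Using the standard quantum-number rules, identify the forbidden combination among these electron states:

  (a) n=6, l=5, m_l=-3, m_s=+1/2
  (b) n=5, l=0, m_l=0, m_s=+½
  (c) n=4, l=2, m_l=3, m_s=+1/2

(c) has |m_l| = 3 > l = 2, violating −l ≤ m_l ≤ l.
The remaining sets (a), (b) satisfy all four rules.

(c)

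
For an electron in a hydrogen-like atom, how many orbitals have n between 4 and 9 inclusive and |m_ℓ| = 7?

Count contributing orbitals for each principal shell:
n=8 → 2; n=9 → 4.
Total orbitals: 2 + 4 = 6.

6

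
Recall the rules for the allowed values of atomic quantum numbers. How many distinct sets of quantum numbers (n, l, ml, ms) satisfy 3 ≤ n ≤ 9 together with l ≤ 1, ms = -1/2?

Count contributing orbitals for each principal shell:
n=3 → 4; n=4 → 4; n=5 → 4; n=6 → 4; n=7 → 4; n=8 → 4; n=9 → 4.
Orbitals: 4 + 4 + 4 + 4 + 4 + 4 + 4 = 28. With ms fixed to -1/2 there is one state per orbital, so 28 states.

28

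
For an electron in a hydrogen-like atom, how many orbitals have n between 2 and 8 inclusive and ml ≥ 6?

4

Go shell by shell, enumerating (l, ml) with ml ≥ 6:
n=7 → 1; n=8 → 3.
Total orbitals: 1 + 3 = 4.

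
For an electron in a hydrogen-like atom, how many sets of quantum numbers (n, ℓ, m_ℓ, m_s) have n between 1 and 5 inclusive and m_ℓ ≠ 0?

80

Treat each shell separately and count matching orbitals:
n=2 → 2; n=3 → 6; n=4 → 12; n=5 → 20.
Orbitals: 2 + 6 + 12 + 20 = 40. Including both spin states (m_s = ±1/2) gives 2 × 40 = 80 states.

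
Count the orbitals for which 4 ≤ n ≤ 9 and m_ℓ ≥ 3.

Per-shell orbital counts meeting the constraint:
n=4 → 1; n=5 → 3; n=6 → 6; n=7 → 10; n=8 → 15; n=9 → 21.
Total orbitals: 1 + 3 + 6 + 10 + 15 + 21 = 56.

56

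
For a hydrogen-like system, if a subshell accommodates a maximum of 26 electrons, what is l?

2(2l+1) = 26 ⇒ 2l+1 = 13 ⇒ l = 6.

l = 6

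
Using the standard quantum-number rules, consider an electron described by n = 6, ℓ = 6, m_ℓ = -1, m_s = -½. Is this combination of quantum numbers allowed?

The orbital quantum number must satisfy 0 ≤ ℓ ≤ n−1. With n = 6 the allowed ℓ values are 0, 1, 2, 3, 4, 5, so ℓ = 6 is out of range.

No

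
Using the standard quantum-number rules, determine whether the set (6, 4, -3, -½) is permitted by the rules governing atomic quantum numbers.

n = 6 is a positive integer. l = 4 satisfies 0 ≤ l ≤ n−1 = 5. ml = -3 lies in the range −l … +l (here −4 … 4). ms = -1/2 is one of ±1/2.
All four constraints are satisfied.

Allowed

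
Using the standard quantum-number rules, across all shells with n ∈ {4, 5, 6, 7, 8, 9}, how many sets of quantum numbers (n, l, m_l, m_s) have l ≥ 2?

Work shell by shell — for each n, count the (l, m_l) pairs that satisfy l ≥ 2:
n=4 → 12; n=5 → 21; n=6 → 32; n=7 → 45; n=8 → 60; n=9 → 77.
Orbitals: 12 + 21 + 32 + 45 + 60 + 77 = 247. Including both spin states (m_s = ±1/2) gives 2 × 247 = 494 states.

494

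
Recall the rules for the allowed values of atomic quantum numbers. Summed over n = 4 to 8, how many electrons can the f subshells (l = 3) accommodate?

An f subshell (l = 3) exists for every n ≥ 4, so shells n = 4, 5, 6, 7, 8 each contribute one — 5 subshells.
Since each f subshell holds 2(2·3+1) = 14 electrons, the total is 5 × 14 = 70.

70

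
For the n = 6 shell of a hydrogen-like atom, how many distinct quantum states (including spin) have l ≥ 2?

With n = 6 the allowed l are 0, 1, …, 5.
Per l-value: l=2 → 5; l=3 → 7; l=4 → 9; l=5 → 11.
Orbitals: 5 + 7 + 9 + 11 = 32. Each orbital carries two spin states, so 32 × 2 = 64 states.

64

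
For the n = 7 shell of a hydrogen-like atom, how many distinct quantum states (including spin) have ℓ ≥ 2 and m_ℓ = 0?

The n = 7 shell has ℓ = 0 through 6; check each.
The (ℓ, m_ℓ) pairs meeting ℓ ≥ 2 and m_ℓ = 0 give: ℓ=2 → 1; ℓ=3 → 1; ℓ=4 → 1; ℓ=5 → 1; ℓ=6 → 1.
Orbitals: 1 + 1 + 1 + 1 + 1 = 5. Each orbital carries two spin states, so 5 × 2 = 10 states.

10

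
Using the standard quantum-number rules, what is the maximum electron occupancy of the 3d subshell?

10

A subshell with l = 2 has 2l+1 = 5 orbitals, each holding 2 electrons (spin ±1/2), so 5 × 2 = 10.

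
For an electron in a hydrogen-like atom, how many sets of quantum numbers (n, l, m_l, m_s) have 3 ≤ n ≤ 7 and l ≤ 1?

40

Per-shell orbital counts meeting the constraint:
n=3 → 4; n=4 → 4; n=5 → 4; n=6 → 4; n=7 → 4.
Orbitals: 4 + 4 + 4 + 4 + 4 = 20. Including both spin states (m_s = ±1/2) gives 2 × 20 = 40 states.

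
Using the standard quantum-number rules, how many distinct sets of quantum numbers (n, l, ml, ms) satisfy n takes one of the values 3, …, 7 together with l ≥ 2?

230

Treat each shell separately and count matching orbitals:
n=3 → 5; n=4 → 12; n=5 → 21; n=6 → 32; n=7 → 45.
Orbitals: 5 + 12 + 21 + 32 + 45 = 115. Including both spin states (ms = ±1/2) gives 2 × 115 = 230 states.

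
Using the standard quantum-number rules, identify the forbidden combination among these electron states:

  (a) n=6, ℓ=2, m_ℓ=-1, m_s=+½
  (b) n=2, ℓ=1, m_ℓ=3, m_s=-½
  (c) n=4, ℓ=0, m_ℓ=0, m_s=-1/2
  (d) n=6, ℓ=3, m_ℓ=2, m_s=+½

(b)

(b) has |m_ℓ| = 3 > ℓ = 1, violating −ℓ ≤ m_ℓ ≤ ℓ.
The remaining sets (a), (c), (d) satisfy all four rules.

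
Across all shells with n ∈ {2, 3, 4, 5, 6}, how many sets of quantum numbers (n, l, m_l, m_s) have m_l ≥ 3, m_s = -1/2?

For each n in the range, tally the orbitals obeying m_l ≥ 3:
n=4 → 1; n=5 → 3; n=6 → 6.
Orbitals: 1 + 3 + 6 = 10. With m_s fixed to -1/2 there is one state per orbital, so 10 states.

10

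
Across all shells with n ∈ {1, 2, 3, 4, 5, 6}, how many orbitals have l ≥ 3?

50

Work shell by shell — for each n, count the (l, ml) pairs that satisfy l ≥ 3:
n=4 → 7; n=5 → 16; n=6 → 27.
Total orbitals: 7 + 16 + 27 = 50.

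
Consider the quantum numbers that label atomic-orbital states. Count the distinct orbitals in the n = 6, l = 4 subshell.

9

A subshell has 2l+1 orbitals; with l = 4, that's 9.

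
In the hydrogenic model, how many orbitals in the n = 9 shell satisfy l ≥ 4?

The n = 9 shell has l = 0 through 8; check each.
Orbitals with l ≥ 4, by l: l=4 → 9; l=5 → 11; l=6 → 13; l=7 → 15; l=8 → 17.
Total orbitals: 9 + 11 + 13 + 15 + 17 = 65.

65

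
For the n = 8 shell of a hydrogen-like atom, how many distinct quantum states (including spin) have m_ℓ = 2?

12

Contributions: ℓ=2 → 1; ℓ=3 → 1; ℓ=4 → 1; ℓ=5 → 1; ℓ=6 → 1; ℓ=7 → 1.
Orbitals: 1 + 1 + 1 + 1 + 1 + 1 = 6. Each orbital carries two spin states, so 6 × 2 = 12 states.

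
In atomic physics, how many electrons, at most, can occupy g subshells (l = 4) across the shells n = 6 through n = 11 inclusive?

108

A g subshell (l = 4) exists for every n ≥ 5, so shells n = 6, 7, 8, 9, 10, 11 each contribute one — 6 subshells.
Since each g subshell holds 2(2·4+1) = 18 electrons, the total is 6 × 18 = 108.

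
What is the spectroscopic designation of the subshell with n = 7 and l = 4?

l = 4 corresponds to the letter 'g', so the subshell is 7g.

7g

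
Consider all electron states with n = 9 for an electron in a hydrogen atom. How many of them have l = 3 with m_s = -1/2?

The n = 9 shell has l = 0 through 8; check each.
Orbitals with l = 3, by l: l=3 → 7.
Orbitals: 7. With m_s fixed to a single value there is one state per orbital, giving 7 states.

7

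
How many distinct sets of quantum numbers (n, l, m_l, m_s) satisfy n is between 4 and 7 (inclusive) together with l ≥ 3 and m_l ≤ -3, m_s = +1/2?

20

Go shell by shell, enumerating (l, m_l) with l ≥ 3 and m_l ≤ -3:
n=4 → 1; n=5 → 3; n=6 → 6; n=7 → 10.
Orbitals: 1 + 3 + 6 + 10 = 20. With m_s fixed to +1/2 there is one state per orbital, so 20 states.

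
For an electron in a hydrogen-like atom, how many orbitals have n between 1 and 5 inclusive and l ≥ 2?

Per-shell orbital counts meeting the constraint:
n=3 → 5; n=4 → 12; n=5 → 21.
Total orbitals: 5 + 12 + 21 = 38.

38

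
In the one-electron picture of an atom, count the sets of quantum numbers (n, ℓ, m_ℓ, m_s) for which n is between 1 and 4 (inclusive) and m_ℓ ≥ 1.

Per-shell orbital counts meeting the constraint:
n=2 → 1; n=3 → 3; n=4 → 6.
Orbitals: 1 + 3 + 6 = 10. Including both spin states (m_s = ±1/2) gives 2 × 10 = 20 states.

20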